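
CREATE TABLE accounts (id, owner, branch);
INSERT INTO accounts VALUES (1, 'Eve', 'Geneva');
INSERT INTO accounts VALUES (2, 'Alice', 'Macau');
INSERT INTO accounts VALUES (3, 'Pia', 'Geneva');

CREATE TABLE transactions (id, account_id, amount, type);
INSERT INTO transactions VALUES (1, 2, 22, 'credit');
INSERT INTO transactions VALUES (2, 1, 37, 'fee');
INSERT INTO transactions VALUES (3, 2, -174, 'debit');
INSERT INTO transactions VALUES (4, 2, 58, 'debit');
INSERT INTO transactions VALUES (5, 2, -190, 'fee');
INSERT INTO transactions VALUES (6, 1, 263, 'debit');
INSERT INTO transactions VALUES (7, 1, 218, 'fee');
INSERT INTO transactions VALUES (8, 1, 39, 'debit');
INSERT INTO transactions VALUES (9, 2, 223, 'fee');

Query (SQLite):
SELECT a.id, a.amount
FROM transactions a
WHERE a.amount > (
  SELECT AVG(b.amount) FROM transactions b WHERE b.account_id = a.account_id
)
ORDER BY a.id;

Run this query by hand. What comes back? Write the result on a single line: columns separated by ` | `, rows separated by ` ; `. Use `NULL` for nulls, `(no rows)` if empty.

1 | 22 ; 4 | 58 ; 6 | 263 ; 7 | 218 ; 9 | 223

For each transactions row a, compute AVG(amount) over rows sharing a.account_id.
Keep row a if a.amount > that per-group AVG.
  account_id=1: AVG(amount) = 139.25
  account_id=2: AVG(amount) = -12.2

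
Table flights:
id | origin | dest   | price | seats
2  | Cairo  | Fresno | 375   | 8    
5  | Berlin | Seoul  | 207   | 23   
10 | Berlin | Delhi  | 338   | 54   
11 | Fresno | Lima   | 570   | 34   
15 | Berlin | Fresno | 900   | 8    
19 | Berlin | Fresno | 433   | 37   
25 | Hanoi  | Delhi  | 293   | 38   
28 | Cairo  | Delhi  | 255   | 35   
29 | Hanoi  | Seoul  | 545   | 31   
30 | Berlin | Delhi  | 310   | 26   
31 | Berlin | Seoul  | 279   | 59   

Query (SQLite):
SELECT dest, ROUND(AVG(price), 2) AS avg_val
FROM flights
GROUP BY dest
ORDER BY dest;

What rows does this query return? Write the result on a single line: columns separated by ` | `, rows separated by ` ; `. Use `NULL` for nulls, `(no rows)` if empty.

Delhi | 299 ; Fresno | 569.33 ; Lima | 570 ; Seoul | 343.67

Partition flights by dest; compute ROUND(AVG(price), 2) within each group.
  Delhi: ids {10, 25, 28, 30} → ROUND(AVG(price), 2)=299
  Fresno: ids {2, 15, 19} → ROUND(AVG(price), 2)=569.33
  Lima: ids {11} → ROUND(AVG(price), 2)=570
  Seoul: ids {5, 29, 31} → ROUND(AVG(price), 2)=343.67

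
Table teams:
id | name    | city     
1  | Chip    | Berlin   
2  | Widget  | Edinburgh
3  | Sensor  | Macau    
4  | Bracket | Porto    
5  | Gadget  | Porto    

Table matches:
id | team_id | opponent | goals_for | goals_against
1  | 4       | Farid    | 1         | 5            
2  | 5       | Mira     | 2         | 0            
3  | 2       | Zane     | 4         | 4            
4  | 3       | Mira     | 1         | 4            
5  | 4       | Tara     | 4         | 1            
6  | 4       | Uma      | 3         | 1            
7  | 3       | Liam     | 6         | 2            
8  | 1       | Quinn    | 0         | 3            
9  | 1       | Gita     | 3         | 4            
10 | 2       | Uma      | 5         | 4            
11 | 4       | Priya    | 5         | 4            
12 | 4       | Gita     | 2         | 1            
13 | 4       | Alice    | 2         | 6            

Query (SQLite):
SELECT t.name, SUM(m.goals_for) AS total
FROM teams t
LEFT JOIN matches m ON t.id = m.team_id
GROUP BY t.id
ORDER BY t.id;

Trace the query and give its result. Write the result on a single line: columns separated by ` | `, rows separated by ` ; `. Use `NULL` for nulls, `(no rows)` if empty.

LEFT JOIN keeps every teams row; unmatched ones get NULL for matches columns.
Group by teams.id and compute SUM(m.goals_for). SUM over an all-NULL group is NULL.
  1: ids {8, 9} → SUM(m.goals_for)=3
  2: ids {3, 10} → SUM(m.goals_for)=9
  3: ids {4, 7} → SUM(m.goals_for)=7
  4: ids {1, 5, 6, 11, 12, 13} → SUM(m.goals_for)=17
  5: ids {2} → SUM(m.goals_for)=2

Chip | 3 ; Widget | 9 ; Sensor | 7 ; Bracket | 17 ; Gadget | 2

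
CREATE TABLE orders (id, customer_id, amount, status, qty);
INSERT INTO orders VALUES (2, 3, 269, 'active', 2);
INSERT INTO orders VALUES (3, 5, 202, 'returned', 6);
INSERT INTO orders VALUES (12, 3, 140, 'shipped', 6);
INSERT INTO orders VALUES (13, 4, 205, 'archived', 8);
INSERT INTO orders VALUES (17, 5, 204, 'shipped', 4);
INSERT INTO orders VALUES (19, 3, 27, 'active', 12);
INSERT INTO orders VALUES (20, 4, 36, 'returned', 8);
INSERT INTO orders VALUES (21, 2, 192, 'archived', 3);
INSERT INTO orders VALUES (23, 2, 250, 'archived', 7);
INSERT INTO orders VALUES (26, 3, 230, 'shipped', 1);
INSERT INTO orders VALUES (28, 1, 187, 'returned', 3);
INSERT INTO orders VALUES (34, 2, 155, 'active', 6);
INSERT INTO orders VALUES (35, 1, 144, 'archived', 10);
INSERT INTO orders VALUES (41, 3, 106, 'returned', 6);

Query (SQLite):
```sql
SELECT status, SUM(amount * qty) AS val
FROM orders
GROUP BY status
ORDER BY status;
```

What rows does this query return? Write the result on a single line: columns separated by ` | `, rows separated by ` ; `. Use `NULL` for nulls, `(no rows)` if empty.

active | 1792 ; archived | 5406 ; returned | 2697 ; shipped | 1886

For each row compute amount * qty.
Group by status; take SUM of the expression per group.
  active: ids {2, 19, 34} → SUM(amount * qty)=1792
  archived: ids {13, 21, 23, 35} → SUM(amount * qty)=5406
  returned: ids {3, 20, 28, 41} → SUM(amount * qty)=2697
  shipped: ids {12, 17, 26} → SUM(amount * qty)=1886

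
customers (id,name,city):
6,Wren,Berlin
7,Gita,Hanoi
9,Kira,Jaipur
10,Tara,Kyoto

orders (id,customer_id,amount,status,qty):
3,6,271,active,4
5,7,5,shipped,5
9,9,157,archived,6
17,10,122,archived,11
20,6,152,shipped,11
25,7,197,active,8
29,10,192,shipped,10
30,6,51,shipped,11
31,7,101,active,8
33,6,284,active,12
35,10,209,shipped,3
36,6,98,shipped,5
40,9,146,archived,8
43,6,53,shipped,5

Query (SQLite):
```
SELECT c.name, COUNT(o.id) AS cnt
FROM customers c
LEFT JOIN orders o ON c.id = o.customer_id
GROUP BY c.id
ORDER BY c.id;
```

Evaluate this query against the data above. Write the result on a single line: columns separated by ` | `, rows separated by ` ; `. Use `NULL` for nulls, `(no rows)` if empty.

Wren | 6 ; Gita | 3 ; Kira | 2 ; Tara | 3

LEFT JOIN keeps every customers row; unmatched ones get NULL for orders columns.
Group by customers.id and compute COUNT(o.id). COUNT(col) of an all-NULL group is 0.
  6: ids {3, 20, 30, 33, 36, 43} → COUNT(o.id)=6
  7: ids {5, 25, 31} → COUNT(o.id)=3
  9: ids {9, 40} → COUNT(o.id)=2
  10: ids {17, 29, 35} → COUNT(o.id)=3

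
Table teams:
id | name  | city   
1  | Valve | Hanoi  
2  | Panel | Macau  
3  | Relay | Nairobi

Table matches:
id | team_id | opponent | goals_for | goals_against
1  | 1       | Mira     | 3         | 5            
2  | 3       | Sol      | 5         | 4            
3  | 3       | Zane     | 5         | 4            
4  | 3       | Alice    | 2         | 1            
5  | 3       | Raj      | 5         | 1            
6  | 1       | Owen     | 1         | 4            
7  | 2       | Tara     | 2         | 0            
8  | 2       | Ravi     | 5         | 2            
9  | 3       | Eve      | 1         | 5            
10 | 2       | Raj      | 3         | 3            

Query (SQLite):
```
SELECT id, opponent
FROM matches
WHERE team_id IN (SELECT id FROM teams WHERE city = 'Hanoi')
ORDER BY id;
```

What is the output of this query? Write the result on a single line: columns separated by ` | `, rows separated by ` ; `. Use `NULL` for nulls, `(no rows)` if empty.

1 | Mira ; 6 | Owen

Inner query: teams.id where city = 'Hanoi'.
Outer: keep matches rows whose team_id is in that set.
Inner query → {1}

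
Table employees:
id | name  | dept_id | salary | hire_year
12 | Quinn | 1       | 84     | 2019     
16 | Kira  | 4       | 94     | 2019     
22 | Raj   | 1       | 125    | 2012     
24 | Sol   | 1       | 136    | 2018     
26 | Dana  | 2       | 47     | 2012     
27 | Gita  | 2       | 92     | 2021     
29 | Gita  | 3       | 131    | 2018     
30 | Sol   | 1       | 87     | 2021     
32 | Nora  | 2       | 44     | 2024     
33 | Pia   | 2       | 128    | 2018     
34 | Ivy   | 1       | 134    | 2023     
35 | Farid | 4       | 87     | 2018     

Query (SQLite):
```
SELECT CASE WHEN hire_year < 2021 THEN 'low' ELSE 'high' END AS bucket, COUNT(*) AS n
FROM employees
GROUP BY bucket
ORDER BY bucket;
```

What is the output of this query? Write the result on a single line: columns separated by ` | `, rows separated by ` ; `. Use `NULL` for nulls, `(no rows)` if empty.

high | 4 ; low | 8

Bucket rows by hire_year < 2021 → 'low' else 'high'; count each bucket.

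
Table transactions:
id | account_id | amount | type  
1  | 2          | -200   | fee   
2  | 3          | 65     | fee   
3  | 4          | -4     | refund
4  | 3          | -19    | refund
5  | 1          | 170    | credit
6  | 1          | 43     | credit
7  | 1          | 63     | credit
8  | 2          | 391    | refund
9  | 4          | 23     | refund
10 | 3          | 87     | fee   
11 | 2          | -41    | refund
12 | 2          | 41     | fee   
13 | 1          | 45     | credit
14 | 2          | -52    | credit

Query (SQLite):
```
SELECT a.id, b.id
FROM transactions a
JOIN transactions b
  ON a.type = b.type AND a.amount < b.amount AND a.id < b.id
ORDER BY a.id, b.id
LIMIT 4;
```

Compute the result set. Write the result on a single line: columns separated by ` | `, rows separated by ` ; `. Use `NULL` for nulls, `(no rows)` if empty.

1 | 2 ; 1 | 10 ; 1 | 12 ; 2 | 10

Pairs (a,b) with same type, a.amount < b.amount, a.id < b.id.
type groups: credit:{5,6,7,13,14} fee:{1,2,10,12} refund:{3,4,8,9,11}
Ordered by (a.id, b.id); first 4.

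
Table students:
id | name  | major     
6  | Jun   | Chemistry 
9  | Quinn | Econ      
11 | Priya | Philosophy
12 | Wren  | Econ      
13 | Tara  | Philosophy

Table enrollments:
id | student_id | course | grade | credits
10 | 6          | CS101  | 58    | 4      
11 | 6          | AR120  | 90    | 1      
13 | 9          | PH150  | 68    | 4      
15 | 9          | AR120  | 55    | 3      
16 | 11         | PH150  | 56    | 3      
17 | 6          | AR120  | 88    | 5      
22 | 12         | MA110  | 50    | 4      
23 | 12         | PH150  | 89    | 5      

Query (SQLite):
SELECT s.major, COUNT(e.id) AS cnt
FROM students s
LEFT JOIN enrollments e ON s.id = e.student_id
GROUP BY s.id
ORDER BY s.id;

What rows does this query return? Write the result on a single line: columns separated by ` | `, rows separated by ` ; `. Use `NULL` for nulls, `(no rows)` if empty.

Chemistry | 3 ; Econ | 2 ; Philosophy | 1 ; Econ | 2 ; Philosophy | 0

LEFT JOIN keeps every students row; unmatched ones get NULL for enrollments columns.
Group by students.id and compute COUNT(e.id). COUNT(col) of an all-NULL group is 0.
  6: ids {10, 11, 17} → COUNT(e.id)=3
  9: ids {13, 15} → COUNT(e.id)=2
  11: ids {16} → COUNT(e.id)=1
  12: ids {22, 23} → COUNT(e.id)=2
  13: ids {—} → COUNT(e.id)=0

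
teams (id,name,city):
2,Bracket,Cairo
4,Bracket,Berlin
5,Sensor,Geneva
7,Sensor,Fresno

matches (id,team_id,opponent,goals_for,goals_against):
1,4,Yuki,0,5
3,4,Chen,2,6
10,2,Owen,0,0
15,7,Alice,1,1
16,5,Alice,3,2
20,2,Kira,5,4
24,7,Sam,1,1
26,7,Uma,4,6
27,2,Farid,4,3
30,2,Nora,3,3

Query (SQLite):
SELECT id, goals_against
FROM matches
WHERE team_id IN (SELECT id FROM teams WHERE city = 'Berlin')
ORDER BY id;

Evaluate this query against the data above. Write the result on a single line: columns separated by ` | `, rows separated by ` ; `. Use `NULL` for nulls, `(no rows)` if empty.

Inner query: teams.id where city = 'Berlin'.
Outer: keep matches rows whose team_id is in that set.
Inner query → {4}

1 | 5 ; 3 | 6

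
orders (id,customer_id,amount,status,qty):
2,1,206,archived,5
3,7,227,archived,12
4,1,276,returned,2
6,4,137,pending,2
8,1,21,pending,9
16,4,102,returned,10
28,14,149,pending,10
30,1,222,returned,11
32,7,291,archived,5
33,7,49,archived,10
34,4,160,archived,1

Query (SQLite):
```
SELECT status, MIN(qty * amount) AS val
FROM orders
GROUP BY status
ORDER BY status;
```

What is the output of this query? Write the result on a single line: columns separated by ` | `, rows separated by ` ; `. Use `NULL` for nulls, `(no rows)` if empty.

For each row compute qty * amount.
Group by status; take MIN of the expression per group.
  archived: ids {2, 3, 32, 33, 34} → MIN(qty * amount)=160
  pending: ids {6, 8, 28} → MIN(qty * amount)=189
  returned: ids {4, 16, 30} → MIN(qty * amount)=552

archived | 160 ; pending | 189 ; returned | 552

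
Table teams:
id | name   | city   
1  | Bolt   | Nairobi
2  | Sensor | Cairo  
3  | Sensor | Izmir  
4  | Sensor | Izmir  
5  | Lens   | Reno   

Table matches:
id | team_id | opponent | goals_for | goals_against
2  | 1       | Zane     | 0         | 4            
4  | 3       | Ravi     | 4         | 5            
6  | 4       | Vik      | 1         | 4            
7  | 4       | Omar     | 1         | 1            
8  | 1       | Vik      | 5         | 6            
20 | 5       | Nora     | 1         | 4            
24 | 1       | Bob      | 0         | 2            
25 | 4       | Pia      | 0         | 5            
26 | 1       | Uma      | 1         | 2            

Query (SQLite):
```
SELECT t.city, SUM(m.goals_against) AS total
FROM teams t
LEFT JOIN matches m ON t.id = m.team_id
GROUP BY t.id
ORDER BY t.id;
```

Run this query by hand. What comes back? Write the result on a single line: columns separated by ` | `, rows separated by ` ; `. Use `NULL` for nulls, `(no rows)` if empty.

LEFT JOIN keeps every teams row; unmatched ones get NULL for matches columns.
Group by teams.id and compute SUM(m.goals_against). SUM over an all-NULL group is NULL.
  1: ids {2, 8, 24, 26} → SUM(m.goals_against)=14
  2: ids {—} → SUM(m.goals_against)=NULL
  3: ids {4} → SUM(m.goals_against)=5
  4: ids {6, 7, 25} → SUM(m.goals_against)=10
  5: ids {20} → SUM(m.goals_against)=4

Nairobi | 14 ; Cairo | NULL ; Izmir | 5 ; Izmir | 10 ; Reno | 4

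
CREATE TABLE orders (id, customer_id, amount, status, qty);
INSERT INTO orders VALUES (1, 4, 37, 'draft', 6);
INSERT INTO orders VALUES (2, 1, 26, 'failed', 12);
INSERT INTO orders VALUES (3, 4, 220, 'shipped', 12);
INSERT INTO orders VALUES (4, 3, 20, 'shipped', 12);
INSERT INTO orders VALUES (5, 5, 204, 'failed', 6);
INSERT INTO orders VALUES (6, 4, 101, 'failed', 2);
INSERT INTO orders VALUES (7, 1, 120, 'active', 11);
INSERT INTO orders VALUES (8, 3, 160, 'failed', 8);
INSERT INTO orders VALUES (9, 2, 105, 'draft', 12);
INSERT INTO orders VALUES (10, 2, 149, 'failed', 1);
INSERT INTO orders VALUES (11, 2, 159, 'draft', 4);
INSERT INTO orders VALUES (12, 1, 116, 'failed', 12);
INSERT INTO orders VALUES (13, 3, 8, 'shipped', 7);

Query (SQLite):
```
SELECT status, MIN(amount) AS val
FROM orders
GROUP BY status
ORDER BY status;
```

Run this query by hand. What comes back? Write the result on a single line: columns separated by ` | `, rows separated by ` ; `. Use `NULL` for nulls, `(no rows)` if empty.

active | 120 ; draft | 37 ; failed | 26 ; shipped | 8

Partition orders by status; compute MIN(amount) within each group.
  active: ids {7} → MIN(amount)=120
  draft: ids {1, 9, 11} → MIN(amount)=37
  failed: ids {2, 5, 6, 8, 10, 12} → MIN(amount)=26
  shipped: ids {3, 4, 13} → MIN(amount)=8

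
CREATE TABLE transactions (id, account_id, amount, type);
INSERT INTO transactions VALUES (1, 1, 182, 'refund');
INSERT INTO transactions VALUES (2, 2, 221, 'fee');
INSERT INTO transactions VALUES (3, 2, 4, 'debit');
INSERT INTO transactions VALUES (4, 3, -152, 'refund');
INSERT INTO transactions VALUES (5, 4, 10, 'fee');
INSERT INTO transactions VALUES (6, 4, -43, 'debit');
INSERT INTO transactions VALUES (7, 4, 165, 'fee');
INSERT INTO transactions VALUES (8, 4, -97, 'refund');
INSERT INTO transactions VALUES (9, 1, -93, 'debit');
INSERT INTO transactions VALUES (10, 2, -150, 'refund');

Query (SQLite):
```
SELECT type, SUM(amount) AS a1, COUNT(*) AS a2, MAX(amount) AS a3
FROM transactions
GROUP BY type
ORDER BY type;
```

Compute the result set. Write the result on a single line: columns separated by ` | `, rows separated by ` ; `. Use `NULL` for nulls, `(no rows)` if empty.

debit | -132 | 3 | 4 ; fee | 396 | 3 | 221 ; refund | -217 | 4 | 182

Group transactions by type.
Per group compute: SUM(amount), COUNT(*), MAX(amount).
  debit: ids {3, 6, 9} → SUM(amount)=-132, COUNT(*)=3, MAX(amount)=4
  fee: ids {2, 5, 7} → SUM(amount)=396, COUNT(*)=3, MAX(amount)=221
  refund: ids {1, 4, 8, 10} → SUM(amount)=-217, COUNT(*)=4, MAX(amount)=182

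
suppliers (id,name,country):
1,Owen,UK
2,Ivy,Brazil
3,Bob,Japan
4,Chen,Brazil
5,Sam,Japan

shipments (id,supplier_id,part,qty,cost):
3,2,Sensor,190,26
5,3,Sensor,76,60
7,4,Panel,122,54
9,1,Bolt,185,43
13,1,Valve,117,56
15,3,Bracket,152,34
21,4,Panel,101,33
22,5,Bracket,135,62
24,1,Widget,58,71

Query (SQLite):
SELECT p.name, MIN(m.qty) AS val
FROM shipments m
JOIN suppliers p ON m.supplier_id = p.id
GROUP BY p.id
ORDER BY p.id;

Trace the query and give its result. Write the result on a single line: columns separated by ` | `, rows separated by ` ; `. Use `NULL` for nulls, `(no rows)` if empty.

Join each shipments row to its suppliers via supplier_id.
Group joined rows by suppliers.id; compute MIN(m.qty) per group.
  1: ids {9, 13, 24} → MIN(m.qty)=58
  2: ids {3} → MIN(m.qty)=190
  3: ids {5, 15} → MIN(m.qty)=76
  4: ids {7, 21} → MIN(m.qty)=101
  5: ids {22} → MIN(m.qty)=135

Owen | 58 ; Ivy | 190 ; Bob | 76 ; Chen | 101 ; Sam | 135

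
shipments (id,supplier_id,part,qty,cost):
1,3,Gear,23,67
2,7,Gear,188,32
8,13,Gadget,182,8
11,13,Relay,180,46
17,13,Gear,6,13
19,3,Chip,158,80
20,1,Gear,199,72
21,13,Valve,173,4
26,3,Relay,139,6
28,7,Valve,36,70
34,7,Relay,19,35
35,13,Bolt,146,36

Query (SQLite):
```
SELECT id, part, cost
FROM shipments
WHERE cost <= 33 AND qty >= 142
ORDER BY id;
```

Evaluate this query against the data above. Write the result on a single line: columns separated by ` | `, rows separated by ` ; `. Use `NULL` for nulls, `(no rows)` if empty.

2 | Gear | 32 ; 8 | Gadget | 8 ; 21 | Valve | 4

cost <= 33: ids {2, 8, 17, 21, 26}
qty >= 142: ids {2, 8, 11, 19, 20, 21, 35}
Combine with AND.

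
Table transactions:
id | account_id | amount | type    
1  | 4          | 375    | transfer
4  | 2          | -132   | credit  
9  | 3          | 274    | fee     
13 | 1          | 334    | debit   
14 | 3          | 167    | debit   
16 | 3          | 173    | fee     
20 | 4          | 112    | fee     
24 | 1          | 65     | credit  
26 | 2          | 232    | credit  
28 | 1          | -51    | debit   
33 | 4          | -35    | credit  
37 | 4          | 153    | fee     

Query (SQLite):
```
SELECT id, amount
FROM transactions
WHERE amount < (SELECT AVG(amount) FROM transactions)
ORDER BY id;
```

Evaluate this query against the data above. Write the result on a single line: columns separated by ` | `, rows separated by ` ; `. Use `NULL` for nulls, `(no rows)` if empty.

4 | -132 ; 20 | 112 ; 24 | 65 ; 28 | -51 ; 33 | -35

Scalar subquery: AVG(amount) over all transactions rows = 138.916667 (≈; comparison uses full precision).
Keep rows where amount < that value.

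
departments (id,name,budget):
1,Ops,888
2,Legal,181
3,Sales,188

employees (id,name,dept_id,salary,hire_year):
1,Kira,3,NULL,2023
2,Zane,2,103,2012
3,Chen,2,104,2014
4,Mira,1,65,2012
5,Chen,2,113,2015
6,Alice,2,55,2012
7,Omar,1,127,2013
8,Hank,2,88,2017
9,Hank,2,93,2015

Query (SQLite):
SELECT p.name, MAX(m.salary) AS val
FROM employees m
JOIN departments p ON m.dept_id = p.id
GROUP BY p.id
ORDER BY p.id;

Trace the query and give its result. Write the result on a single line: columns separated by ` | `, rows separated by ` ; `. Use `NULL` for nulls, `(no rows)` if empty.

Join each employees row to its departments via dept_id.
Group joined rows by departments.id; compute MAX(m.salary) per group.
  1: ids {4, 7} → MAX(m.salary)=127
  2: ids {2, 3, 5, 6, 8, 9} → MAX(m.salary)=113
  3: ids {1} → MAX(m.salary)=NULL

Ops | 127 ; Legal | 113 ; Sales | NULL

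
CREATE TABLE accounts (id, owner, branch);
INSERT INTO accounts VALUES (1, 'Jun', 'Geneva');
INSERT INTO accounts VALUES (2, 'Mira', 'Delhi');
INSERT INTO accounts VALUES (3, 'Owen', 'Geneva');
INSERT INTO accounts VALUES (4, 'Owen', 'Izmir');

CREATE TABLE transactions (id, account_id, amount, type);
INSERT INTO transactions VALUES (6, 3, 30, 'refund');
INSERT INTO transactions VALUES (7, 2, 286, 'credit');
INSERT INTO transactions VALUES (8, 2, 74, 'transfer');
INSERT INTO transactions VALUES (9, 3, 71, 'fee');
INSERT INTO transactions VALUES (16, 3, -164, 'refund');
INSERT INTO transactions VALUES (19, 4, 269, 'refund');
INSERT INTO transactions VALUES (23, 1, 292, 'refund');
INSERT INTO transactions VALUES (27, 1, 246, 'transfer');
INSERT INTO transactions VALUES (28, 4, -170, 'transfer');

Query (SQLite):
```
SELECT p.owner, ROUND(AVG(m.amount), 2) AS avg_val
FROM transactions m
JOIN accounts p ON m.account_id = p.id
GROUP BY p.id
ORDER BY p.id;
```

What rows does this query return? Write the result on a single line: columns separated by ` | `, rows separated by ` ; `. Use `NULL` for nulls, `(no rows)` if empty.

Join each transactions row to its accounts via account_id.
Group joined rows by accounts.id; compute ROUND(AVG(m.amount), 2) per group.
  1: ids {23, 27} → ROUND(AVG(m.amount), 2)=269
  2: ids {7, 8} → ROUND(AVG(m.amount), 2)=180
  3: ids {6, 9, 16} → ROUND(AVG(m.amount), 2)=-21
  4: ids {19, 28} → ROUND(AVG(m.amount), 2)=49.5

Jun | 269 ; Mira | 180 ; Owen | -21 ; Owen | 49.5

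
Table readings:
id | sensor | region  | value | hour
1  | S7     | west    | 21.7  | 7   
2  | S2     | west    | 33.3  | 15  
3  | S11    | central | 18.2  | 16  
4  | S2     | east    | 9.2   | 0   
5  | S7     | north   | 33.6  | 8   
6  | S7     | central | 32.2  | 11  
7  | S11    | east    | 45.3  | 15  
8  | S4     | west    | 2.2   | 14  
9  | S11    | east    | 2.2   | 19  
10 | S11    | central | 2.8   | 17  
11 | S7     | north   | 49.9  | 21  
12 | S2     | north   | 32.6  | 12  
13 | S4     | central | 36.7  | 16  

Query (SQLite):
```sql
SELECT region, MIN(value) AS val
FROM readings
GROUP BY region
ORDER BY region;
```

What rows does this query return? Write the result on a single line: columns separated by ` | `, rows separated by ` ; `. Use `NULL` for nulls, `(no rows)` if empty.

Partition readings by region; compute MIN(value) within each group.
  central: ids {3, 6, 10, 13} → MIN(value)=2.8
  east: ids {4, 7, 9} → MIN(value)=2.2
  north: ids {5, 11, 12} → MIN(value)=32.6
  west: ids {1, 2, 8} → MIN(value)=2.2

central | 2.8 ; east | 2.2 ; north | 32.6 ; west | 2.2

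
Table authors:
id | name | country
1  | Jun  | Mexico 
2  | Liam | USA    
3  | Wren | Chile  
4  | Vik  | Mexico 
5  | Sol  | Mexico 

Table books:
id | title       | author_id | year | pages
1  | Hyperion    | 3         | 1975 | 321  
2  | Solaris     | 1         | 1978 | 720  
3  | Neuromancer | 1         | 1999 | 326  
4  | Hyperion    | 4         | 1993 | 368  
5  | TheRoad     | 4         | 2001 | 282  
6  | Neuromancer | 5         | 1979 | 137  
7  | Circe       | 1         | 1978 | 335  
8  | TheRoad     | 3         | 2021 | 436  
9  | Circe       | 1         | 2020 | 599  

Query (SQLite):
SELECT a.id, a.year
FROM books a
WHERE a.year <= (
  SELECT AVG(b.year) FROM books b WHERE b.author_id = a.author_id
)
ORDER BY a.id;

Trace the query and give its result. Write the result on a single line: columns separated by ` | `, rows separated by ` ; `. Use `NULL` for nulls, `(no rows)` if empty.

1 | 1975 ; 2 | 1978 ; 4 | 1993 ; 6 | 1979 ; 7 | 1978

For each books row a, compute AVG(year) over rows sharing a.author_id.
Keep row a if a.year <= that per-group AVG.
  author_id=1: AVG(year) = 1993.75
  author_id=3: AVG(year) = 1998.0
  author_id=4: AVG(year) = 1997.0
  author_id=5: AVG(year) = 1979.0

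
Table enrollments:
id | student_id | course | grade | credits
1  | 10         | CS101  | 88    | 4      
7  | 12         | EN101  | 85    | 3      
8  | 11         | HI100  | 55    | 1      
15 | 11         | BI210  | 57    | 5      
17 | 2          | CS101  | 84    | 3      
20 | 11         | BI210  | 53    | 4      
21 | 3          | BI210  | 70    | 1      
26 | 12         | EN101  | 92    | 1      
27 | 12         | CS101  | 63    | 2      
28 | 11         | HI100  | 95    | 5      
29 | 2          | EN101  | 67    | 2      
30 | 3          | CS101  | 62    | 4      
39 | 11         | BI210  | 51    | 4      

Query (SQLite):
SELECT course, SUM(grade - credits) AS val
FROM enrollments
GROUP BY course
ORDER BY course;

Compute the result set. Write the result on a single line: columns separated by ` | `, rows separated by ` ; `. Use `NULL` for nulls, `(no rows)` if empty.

For each row compute grade - credits.
Group by course; take SUM of the expression per group.
  BI210: ids {15, 20, 21, 39} → SUM(grade - credits)=217
  CS101: ids {1, 17, 27, 30} → SUM(grade - credits)=284
  EN101: ids {7, 26, 29} → SUM(grade - credits)=238
  HI100: ids {8, 28} → SUM(grade - credits)=144

BI210 | 217 ; CS101 | 284 ; EN101 | 238 ; HI100 | 144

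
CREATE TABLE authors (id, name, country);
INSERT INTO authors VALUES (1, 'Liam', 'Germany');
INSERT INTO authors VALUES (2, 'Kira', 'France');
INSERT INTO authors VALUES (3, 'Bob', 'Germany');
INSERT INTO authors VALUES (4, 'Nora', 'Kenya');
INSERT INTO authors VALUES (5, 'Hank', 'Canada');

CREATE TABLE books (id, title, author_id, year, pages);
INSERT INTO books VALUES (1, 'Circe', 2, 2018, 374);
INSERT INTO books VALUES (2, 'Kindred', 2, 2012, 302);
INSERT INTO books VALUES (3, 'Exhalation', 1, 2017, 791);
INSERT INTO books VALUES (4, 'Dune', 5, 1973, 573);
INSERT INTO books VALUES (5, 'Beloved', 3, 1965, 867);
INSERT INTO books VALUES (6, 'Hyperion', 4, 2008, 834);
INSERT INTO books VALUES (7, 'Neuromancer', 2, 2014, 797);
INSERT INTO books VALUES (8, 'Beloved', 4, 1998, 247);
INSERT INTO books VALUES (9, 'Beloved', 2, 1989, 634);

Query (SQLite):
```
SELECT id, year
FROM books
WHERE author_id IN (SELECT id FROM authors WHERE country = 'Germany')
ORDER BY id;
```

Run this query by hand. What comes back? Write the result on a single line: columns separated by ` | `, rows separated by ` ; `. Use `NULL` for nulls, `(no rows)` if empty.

Inner query: authors.id where country = 'Germany'.
Outer: keep books rows whose author_id is in that set.
Inner query → {1, 3}

3 | 2017 ; 5 | 1965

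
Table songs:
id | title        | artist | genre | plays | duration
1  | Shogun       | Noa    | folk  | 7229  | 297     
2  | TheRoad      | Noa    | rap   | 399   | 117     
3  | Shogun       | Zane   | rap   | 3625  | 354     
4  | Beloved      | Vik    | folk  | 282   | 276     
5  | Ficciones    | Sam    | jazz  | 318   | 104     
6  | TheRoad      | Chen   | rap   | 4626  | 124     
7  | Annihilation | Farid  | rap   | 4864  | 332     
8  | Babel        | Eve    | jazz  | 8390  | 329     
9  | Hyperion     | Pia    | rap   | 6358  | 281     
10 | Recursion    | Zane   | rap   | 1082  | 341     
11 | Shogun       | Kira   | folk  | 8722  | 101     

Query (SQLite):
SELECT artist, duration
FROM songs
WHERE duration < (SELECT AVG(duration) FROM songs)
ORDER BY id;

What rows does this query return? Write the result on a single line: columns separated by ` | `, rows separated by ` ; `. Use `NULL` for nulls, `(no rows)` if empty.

Noa | 117 ; Sam | 104 ; Chen | 124 ; Kira | 101

Scalar subquery: AVG(duration) over all songs rows = 241.454545 (≈; comparison uses full precision).
Keep rows where duration < that value.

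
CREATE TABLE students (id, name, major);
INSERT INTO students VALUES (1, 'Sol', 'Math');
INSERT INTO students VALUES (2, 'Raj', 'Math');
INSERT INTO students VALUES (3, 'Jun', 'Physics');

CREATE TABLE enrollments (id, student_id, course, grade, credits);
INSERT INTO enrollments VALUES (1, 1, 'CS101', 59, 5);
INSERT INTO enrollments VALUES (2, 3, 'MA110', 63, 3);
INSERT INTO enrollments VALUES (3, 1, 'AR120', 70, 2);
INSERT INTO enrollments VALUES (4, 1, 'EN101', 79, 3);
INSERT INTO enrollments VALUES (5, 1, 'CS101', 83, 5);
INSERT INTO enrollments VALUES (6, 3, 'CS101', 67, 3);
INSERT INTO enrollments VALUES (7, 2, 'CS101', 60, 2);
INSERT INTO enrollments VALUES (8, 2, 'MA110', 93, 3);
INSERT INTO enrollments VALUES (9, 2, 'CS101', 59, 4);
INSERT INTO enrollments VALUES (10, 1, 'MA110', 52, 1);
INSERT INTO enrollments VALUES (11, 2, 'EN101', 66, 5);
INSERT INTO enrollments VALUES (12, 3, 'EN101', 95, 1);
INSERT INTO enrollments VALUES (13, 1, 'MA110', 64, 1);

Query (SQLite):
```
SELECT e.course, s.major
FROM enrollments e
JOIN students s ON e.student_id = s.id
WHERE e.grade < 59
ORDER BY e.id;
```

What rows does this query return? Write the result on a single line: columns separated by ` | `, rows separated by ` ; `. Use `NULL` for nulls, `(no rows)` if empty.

MA110 | Math

Each enrollments row matches the students row where student_id = students.id.
Then keep rows with e.grade < 59.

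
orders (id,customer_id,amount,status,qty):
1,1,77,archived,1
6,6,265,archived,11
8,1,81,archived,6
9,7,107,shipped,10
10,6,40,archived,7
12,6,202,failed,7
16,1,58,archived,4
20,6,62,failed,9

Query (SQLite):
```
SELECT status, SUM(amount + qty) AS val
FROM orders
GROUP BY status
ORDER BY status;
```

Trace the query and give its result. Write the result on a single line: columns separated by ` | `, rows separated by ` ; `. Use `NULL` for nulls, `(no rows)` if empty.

archived | 550 ; failed | 280 ; shipped | 117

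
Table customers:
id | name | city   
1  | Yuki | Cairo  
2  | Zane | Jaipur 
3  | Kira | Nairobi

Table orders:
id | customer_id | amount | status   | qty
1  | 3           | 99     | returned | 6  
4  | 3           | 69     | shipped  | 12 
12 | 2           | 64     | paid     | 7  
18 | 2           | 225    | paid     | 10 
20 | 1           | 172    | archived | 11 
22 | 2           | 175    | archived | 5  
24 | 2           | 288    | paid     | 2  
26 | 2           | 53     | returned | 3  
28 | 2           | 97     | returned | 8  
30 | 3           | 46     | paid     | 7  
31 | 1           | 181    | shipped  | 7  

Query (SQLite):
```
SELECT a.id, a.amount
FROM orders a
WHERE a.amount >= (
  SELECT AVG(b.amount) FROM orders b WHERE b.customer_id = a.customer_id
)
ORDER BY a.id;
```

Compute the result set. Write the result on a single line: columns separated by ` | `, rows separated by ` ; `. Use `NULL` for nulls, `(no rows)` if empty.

1 | 99 ; 18 | 225 ; 22 | 175 ; 24 | 288 ; 31 | 181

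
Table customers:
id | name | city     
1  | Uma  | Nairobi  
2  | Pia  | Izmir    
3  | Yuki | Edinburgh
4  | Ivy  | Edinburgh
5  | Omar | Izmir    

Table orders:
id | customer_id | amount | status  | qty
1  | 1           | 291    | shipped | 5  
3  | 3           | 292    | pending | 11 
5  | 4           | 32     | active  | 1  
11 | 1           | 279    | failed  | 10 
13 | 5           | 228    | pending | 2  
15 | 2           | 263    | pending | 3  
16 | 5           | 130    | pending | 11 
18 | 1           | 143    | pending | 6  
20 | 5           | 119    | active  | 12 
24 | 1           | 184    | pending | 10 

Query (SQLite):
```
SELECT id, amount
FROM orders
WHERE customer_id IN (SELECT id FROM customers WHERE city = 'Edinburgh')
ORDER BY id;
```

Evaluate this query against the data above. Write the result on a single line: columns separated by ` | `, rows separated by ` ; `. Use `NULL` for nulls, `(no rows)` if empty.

3 | 292 ; 5 | 32

Inner query: customers.id where city = 'Edinburgh'.
Outer: keep orders rows whose customer_id is in that set.
Inner query → {3, 4}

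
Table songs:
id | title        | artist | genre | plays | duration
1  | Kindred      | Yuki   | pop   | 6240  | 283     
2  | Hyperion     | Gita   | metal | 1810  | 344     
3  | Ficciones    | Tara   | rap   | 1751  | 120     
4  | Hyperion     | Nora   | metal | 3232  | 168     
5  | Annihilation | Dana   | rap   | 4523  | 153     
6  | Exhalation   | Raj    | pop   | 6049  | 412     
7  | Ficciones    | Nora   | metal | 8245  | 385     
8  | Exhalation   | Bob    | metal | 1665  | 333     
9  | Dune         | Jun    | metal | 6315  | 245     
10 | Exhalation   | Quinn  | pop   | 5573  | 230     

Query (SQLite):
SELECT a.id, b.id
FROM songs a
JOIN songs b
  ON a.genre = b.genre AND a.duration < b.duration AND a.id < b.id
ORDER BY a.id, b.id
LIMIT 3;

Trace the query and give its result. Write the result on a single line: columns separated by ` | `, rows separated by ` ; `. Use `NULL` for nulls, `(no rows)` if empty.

1 | 6 ; 2 | 7 ; 3 | 5

Pairs (a,b) with same genre, a.duration < b.duration, a.id < b.id.
genre groups: metal:{2,4,7,8,9} pop:{1,6,10} rap:{3,5}
Ordered by (a.id, b.id); first 3.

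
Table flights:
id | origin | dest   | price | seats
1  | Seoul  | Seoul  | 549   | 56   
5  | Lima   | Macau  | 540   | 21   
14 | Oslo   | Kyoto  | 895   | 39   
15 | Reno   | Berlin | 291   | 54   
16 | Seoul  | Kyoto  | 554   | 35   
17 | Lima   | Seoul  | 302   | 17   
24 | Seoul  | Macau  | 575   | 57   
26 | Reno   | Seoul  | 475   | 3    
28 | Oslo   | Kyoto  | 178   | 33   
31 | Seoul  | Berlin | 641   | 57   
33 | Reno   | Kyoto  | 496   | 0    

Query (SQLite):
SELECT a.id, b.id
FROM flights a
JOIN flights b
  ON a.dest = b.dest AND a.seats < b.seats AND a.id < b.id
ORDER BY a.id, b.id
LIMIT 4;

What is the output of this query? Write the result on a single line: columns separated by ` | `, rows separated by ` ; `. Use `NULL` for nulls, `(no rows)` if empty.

5 | 24 ; 15 | 31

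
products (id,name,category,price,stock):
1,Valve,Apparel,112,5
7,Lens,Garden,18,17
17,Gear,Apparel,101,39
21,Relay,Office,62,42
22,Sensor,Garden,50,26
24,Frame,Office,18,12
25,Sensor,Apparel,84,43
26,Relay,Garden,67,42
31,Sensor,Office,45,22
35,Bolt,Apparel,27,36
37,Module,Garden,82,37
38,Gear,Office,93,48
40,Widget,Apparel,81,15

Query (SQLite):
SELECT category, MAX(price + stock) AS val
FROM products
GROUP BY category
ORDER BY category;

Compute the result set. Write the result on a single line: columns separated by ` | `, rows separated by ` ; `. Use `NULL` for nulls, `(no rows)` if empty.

For each row compute price + stock.
Group by category; take MAX of the expression per group.
  Apparel: ids {1, 17, 25, 35, 40} → MAX(price + stock)=140
  Garden: ids {7, 22, 26, 37} → MAX(price + stock)=119
  Office: ids {21, 24, 31, 38} → MAX(price + stock)=141

Apparel | 140 ; Garden | 119 ; Office | 141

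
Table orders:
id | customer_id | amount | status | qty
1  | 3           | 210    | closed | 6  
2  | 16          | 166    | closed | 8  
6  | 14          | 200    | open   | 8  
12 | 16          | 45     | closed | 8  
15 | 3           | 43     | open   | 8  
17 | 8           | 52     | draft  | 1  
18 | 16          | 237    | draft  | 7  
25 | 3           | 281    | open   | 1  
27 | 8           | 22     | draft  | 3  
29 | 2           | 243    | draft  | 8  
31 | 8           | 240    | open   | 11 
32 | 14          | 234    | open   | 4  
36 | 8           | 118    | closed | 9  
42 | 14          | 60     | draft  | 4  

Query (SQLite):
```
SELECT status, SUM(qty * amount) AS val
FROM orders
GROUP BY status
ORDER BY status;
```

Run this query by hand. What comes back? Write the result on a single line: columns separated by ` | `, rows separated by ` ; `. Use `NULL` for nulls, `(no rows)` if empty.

closed | 4010 ; draft | 3961 ; open | 5801

For each row compute qty * amount.
Group by status; take SUM of the expression per group.
  closed: ids {1, 2, 12, 36} → SUM(qty * amount)=4010
  draft: ids {17, 18, 27, 29, 42} → SUM(qty * amount)=3961
  open: ids {6, 15, 25, 31, 32} → SUM(qty * amount)=5801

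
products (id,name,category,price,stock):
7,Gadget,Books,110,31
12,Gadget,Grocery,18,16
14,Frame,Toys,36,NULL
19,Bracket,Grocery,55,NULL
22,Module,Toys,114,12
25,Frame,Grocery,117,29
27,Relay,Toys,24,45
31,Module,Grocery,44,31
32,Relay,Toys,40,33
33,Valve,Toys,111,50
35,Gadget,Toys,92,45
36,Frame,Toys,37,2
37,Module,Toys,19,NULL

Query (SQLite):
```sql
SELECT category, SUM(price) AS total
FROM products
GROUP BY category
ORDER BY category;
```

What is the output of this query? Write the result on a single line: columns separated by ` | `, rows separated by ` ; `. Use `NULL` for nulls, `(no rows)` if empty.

Partition products by category; compute SUM(price) within each group.
  Books: ids {7} → SUM(price)=110
  Grocery: ids {12, 19, 25, 31} → SUM(price)=234
  Toys: ids {14, 22, 27, 32, 33, 35, 36, 37} → SUM(price)=473

Books | 110 ; Grocery | 234 ; Toys | 473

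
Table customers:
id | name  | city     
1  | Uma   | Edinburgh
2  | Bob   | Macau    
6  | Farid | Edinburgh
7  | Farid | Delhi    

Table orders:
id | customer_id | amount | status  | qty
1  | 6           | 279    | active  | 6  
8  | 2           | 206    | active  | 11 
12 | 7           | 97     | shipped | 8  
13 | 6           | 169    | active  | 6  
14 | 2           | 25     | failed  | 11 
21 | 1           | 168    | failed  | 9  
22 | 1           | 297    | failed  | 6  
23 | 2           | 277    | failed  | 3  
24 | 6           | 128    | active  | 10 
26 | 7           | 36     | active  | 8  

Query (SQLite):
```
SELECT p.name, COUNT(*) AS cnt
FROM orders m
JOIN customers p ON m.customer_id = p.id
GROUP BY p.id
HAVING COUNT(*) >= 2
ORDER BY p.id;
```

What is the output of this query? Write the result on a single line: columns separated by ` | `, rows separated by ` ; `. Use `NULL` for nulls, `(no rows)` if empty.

Uma | 2 ; Bob | 3 ; Farid | 3 ; Farid | 2

Join each orders row to its customers via customer_id.
Group joined rows by customers.id; compute COUNT(*) per group.
HAVING: keep groups with count ≥ 2.
  1: ids {21, 22} → COUNT(*)=2
  2: ids {8, 14, 23} → COUNT(*)=3
  6: ids {1, 13, 24} → COUNT(*)=3
  7: ids {12, 26} → COUNT(*)=2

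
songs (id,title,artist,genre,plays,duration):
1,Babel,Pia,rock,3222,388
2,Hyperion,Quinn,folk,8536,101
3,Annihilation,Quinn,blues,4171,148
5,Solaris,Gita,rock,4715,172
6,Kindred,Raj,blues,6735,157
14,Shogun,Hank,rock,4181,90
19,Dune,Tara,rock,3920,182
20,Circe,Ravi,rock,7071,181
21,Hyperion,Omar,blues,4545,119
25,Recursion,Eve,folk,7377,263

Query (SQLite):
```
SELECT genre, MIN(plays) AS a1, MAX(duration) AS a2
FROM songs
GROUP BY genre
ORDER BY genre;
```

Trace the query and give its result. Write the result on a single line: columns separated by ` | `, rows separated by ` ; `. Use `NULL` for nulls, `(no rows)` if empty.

blues | 4171 | 157 ; folk | 7377 | 263 ; rock | 3222 | 388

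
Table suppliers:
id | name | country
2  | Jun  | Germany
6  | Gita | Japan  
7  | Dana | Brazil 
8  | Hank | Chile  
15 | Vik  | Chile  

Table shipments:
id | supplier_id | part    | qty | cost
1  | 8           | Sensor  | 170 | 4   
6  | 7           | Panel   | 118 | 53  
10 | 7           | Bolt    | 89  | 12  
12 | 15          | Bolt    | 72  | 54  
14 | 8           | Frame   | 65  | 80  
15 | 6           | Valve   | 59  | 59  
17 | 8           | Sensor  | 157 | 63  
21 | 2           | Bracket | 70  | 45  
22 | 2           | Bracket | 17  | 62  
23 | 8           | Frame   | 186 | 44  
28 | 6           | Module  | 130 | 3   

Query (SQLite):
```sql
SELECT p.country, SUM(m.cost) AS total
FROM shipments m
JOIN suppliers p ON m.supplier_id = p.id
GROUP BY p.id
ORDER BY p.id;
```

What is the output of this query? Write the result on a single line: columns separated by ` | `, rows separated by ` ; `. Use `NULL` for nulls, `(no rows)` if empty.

Germany | 107 ; Japan | 62 ; Brazil | 65 ; Chile | 191 ; Chile | 54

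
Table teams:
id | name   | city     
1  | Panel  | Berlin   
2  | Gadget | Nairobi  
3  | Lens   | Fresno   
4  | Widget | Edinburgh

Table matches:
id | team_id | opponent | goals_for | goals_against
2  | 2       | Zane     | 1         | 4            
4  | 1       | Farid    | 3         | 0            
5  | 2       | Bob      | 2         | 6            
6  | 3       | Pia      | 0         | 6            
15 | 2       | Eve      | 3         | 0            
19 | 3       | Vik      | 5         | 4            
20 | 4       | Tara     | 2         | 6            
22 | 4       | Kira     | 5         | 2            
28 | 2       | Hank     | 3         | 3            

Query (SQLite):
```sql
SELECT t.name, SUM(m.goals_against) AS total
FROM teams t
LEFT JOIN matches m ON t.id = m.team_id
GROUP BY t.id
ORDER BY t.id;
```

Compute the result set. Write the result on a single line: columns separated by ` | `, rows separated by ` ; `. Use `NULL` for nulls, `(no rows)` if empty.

Panel | 0 ; Gadget | 13 ; Lens | 10 ; Widget | 8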